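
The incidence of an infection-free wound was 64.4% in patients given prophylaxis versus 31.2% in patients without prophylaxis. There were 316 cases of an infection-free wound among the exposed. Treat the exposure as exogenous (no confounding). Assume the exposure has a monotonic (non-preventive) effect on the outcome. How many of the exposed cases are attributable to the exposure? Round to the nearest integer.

about 163 cases

p₁ = 0.644, p₀ = 0.312.
PN = (p₁ − p₀)/p₁ = (0.644 − 0.312) / 0.644 ≈ 0.51553.
Attributable cases ≈ PN × (exposed cases) = 0.51553 × 316 ≈ 162.91.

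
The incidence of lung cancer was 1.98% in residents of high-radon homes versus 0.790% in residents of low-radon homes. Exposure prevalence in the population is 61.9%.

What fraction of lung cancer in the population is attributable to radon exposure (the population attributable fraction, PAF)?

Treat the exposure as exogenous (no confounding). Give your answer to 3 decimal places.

PAF ≈ 0.483

p₁ = 0.0198, p₀ = 0.0079.
Overall risk P(Y=1) = π·p₁ + (1−π)·p₀ = 0.619×0.0198 + 0.381×0.0079 = 0.015266.
Under exogeneity, PAF = [P(Y=1) − p₀] / P(Y=1).
PAF = (0.015266 − 0.0079) / 0.015266 ≈ 0.4825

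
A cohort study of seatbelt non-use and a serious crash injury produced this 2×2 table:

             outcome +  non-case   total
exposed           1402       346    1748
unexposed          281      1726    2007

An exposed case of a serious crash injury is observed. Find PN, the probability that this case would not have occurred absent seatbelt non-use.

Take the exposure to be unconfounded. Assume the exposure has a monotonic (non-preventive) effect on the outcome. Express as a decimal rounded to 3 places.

PN ≈ 0.825

p₁ = P(outcome | exposed) = 1402/1748 = 0.80206
p₀ = P(outcome | unexposed) = 281/2007 = 0.14001
Under exogeneity and monotonicity, PN = (p₁ − p₀)/p₁.
PN = (0.80206 − 0.14001) / 0.80206 ≈ 0.8254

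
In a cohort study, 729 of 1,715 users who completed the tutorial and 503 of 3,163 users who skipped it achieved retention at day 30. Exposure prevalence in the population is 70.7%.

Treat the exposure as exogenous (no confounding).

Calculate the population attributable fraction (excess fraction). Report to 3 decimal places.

PAF ≈ 0.542

p₁ = P(outcome | exposed) = 729/1715 = 0.42507
p₀ = P(outcome | unexposed) = 503/3163 = 0.15903
Overall risk P(Y=1) = π·p₁ + (1−π)·p₀ = 0.707×0.42507 + 0.293×0.15903 = 0.34712.
Under exogeneity, PAF = [P(Y=1) − p₀] / P(Y=1).
PAF = (0.34712 − 0.15903) / 0.34712 ≈ 0.5419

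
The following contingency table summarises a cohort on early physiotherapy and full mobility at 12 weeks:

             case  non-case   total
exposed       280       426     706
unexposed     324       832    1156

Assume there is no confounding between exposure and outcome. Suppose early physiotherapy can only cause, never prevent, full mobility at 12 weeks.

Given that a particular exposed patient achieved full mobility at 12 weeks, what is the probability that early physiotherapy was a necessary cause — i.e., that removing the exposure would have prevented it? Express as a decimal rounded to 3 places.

p₁ = P(outcome | exposed) = 280/706 = 0.3966
p₀ = P(outcome | unexposed) = 324/1156 = 0.28028
Under exogeneity and monotonicity, PN = (p₁ − p₀)/p₁.
PN = (0.3966 − 0.28028) / 0.3966 ≈ 0.2933

PN ≈ 0.293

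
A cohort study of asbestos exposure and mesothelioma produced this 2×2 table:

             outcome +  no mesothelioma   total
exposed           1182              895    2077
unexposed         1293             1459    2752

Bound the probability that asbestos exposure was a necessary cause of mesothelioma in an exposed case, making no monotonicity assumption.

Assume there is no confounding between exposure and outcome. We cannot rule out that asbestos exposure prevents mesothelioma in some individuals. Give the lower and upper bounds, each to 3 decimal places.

0.174 ≤ PN ≤ 0.932

p₁ = P(outcome | exposed) = 1182/2077 = 0.56909
p₀ = P(outcome | unexposed) = 1293/2752 = 0.46984
Under exogeneity alone the bounds on PN are max{0,(p₁−p₀)/p₁} ≤ PN ≤ min{1,(1−p₀)/p₁}.
  lower = (p₁ − p₀)/p₁ = 0.09925 / 0.56909 ≈ 0.1744
  upper = min{1, (1 − p₀)/p₁} = 0.53016 / 0.56909 ≈ 0.9316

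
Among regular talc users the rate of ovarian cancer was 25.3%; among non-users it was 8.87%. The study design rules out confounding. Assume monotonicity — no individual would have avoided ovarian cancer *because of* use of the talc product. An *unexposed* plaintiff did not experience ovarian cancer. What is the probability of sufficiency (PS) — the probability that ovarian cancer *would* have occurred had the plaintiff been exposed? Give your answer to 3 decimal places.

p₁ = 0.253, p₀ = 0.0887.
Under exogeneity and monotonicity, PS = (p₁ − p₀) / (1 − p₀).
PS = (0.253 − 0.0887) / (1 − 0.0887) = 0.1643 / 0.9113 ≈ 0.1803

PS ≈ 0.180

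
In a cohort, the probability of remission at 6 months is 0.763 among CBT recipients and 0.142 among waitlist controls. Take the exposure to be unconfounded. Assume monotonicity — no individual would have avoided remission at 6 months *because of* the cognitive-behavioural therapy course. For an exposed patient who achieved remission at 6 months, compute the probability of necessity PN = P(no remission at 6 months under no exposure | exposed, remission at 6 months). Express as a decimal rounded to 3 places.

Let p₁ = 0.763, p₀ = 0.142.
Under exogeneity and monotonicity, PN = (p₁ − p₀) / p₁.
PN = (0.763 − 0.142) / 0.763 = 0.621 / 0.763 ≈ 0.8139

PN ≈ 0.814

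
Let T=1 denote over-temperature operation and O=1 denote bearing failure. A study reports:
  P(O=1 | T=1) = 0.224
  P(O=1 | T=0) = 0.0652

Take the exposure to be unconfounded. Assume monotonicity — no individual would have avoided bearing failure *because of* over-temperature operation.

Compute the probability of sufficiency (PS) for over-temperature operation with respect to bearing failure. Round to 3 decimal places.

PS ≈ 0.170

Let p₁ = 0.224, p₀ = 0.0652.
Under exogeneity and monotonicity, PS = (p₁ − p₀) / (1 − p₀).
PS = (0.224 − 0.0652) / (1 − 0.0652) = 0.1588 / 0.9348 ≈ 0.1699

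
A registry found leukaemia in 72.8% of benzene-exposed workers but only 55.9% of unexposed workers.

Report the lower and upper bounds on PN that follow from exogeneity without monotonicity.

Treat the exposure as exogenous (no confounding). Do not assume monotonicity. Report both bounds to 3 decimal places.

p₁ = 0.728, p₀ = 0.559.
Under exogeneity alone the bounds on PN are max{0,(p₁−p₀)/p₁} ≤ PN ≤ min{1,(1−p₀)/p₁}.
  lower = (p₁ − p₀)/p₁ = 0.169 / 0.728 ≈ 0.2321
  upper = min{1, (1 − p₀)/p₁} = 0.441 / 0.728 ≈ 0.6058

0.232 ≤ PN ≤ 0.606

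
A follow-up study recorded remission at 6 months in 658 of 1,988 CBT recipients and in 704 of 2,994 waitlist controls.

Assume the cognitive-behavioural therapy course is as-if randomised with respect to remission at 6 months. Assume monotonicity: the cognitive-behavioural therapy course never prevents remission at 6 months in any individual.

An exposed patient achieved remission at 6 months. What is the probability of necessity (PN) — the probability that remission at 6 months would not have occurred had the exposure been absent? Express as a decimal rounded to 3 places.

PN ≈ 0.290

p₁ = P(outcome | exposed) = 658/1988 = 0.33099
p₀ = P(outcome | unexposed) = 704/2994 = 0.23514
Under exogeneity and monotonicity, PN = (p₁ − p₀) / p₁.
PN = (0.33099 − 0.23514) / 0.33099 = 0.095849 / 0.33099 ≈ 0.2896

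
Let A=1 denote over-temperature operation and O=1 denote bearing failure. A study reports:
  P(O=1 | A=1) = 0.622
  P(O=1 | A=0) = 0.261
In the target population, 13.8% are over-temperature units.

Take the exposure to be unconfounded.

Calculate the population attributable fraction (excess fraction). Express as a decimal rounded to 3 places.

PAF ≈ 0.160

Let p₁ = 0.622, p₀ = 0.261.
Overall risk P(Y=1) = π·p₁ + (1−π)·p₀ = 0.138×0.622 + 0.862×0.261 = 0.31082.
Under exogeneity, PAF = [P(Y=1) − p₀] / P(Y=1).
PAF = (0.31082 − 0.261) / 0.31082 ≈ 0.1603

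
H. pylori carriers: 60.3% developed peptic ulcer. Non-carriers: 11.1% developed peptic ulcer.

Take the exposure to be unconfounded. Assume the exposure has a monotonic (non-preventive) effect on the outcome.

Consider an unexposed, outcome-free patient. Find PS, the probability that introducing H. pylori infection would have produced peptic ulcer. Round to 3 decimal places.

PS ≈ 0.553

p₁ = 0.603, p₀ = 0.111.
Under exogeneity and monotonicity, PS = (p₁ − p₀) / (1 − p₀).
PS = (0.603 − 0.111) / (1 − 0.111) = 0.492 / 0.889 ≈ 0.5534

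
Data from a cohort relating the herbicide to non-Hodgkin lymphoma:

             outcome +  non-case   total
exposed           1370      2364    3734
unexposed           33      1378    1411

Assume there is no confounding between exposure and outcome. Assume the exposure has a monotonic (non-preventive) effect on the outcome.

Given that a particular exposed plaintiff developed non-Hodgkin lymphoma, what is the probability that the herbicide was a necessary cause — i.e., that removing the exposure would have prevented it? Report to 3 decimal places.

p₁ = P(outcome | exposed) = 1370/3734 = 0.3669
p₀ = P(outcome | unexposed) = 33/1411 = 0.023388
Under exogeneity and monotonicity, PN = (p₁ − p₀)/p₁.
PN = (0.3669 − 0.023388) / 0.3669 ≈ 0.9363

PN ≈ 0.936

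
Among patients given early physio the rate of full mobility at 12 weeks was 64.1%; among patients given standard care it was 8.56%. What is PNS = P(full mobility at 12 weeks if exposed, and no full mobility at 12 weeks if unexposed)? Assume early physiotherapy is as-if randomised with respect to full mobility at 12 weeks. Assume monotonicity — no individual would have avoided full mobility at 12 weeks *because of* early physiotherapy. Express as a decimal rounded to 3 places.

p₁ = 0.641, p₀ = 0.0856.
Under exogeneity and monotonicity, PNS = p₁ − p₀.
PNS = 0.641 − 0.0856 = 0.5554

PNS ≈ 0.555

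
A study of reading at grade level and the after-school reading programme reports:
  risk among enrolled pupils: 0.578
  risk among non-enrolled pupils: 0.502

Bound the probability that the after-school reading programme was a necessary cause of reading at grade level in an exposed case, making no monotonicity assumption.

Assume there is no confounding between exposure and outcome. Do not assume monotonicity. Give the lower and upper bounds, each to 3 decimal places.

0.131 ≤ PN ≤ 0.862

Let p₁ = 0.578, p₀ = 0.502.
Under exogeneity alone the bounds on PN are max{0,(p₁−p₀)/p₁} ≤ PN ≤ min{1,(1−p₀)/p₁}.
  lower = (p₁ − p₀)/p₁ = 0.076 / 0.578 ≈ 0.1315
  upper = min{1, (1 − p₀)/p₁} = 0.498 / 0.578 ≈ 0.8616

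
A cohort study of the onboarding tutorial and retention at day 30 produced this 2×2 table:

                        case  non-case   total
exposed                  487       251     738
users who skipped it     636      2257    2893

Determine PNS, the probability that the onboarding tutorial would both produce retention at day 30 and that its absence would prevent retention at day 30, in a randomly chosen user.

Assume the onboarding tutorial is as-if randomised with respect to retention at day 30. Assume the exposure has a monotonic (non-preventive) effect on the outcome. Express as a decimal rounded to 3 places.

PNS ≈ 0.440

p₁ = P(outcome | exposed) = 487/738 = 0.65989
p₀ = P(outcome | unexposed) = 636/2893 = 0.21984
Under exogeneity and monotonicity, PNS = p₁ − p₀.
PNS = 0.65989 − 0.21984 = 0.44005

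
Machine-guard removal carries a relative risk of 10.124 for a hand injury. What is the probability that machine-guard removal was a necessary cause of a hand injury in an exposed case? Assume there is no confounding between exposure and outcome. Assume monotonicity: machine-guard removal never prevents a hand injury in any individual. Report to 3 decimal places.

PN ≈ 0.901

Under exogeneity and monotonicity, PN = (RR − 1) / RR = 1 − 1/RR.
PN = (10.124 − 1) / 10.124 = 9.124 / 10.124 ≈ 0.9012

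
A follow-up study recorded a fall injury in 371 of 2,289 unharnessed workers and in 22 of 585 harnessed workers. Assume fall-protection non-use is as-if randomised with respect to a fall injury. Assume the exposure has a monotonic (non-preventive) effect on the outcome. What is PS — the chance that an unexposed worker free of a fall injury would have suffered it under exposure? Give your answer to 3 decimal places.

p₁ = P(outcome | exposed) = 371/2289 = 0.16208
p₀ = P(outcome | unexposed) = 22/585 = 0.037607
Under exogeneity and monotonicity, PS = (p₁ − p₀) / (1 − p₀).
PS = (0.16208 − 0.037607) / (1 − 0.037607) = 0.12447 / 0.96239 ≈ 0.1293

PS ≈ 0.129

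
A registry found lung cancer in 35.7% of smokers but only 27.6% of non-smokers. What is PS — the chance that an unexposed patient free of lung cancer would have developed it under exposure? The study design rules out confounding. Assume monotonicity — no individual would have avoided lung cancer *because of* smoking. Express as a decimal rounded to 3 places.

PS ≈ 0.112

p₁ = 0.357, p₀ = 0.276.
Under exogeneity and monotonicity, PS = (p₁ − p₀) / (1 − p₀).
PS = (0.357 − 0.276) / (1 − 0.276) = 0.081 / 0.724 ≈ 0.1119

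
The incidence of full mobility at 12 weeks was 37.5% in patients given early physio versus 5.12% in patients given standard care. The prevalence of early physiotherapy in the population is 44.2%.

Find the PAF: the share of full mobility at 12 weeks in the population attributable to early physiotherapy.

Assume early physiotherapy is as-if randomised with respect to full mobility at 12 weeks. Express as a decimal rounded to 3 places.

p₁ = 0.375, p₀ = 0.0512.
Overall risk P(Y=1) = π·p₁ + (1−π)·p₀ = 0.442×0.375 + 0.558×0.0512 = 0.19432.
Under exogeneity, PAF = [P(Y=1) − p₀] / P(Y=1).
PAF = (0.19432 − 0.0512) / 0.19432 ≈ 0.7365

PAF ≈ 0.737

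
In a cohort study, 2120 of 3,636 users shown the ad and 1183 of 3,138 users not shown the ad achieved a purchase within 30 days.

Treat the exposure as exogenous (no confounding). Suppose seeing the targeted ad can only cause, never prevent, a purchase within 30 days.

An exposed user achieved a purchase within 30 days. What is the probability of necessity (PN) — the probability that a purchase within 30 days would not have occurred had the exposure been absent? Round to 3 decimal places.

PN ≈ 0.353

p₁ = P(outcome | exposed) = 2120/3636 = 0.58306
p₀ = P(outcome | unexposed) = 1183/3138 = 0.37699
Under exogeneity and monotonicity, PN = (p₁ − p₀) / p₁.
PN = (0.58306 − 0.37699) / 0.58306 = 0.20607 / 0.58306 ≈ 0.3534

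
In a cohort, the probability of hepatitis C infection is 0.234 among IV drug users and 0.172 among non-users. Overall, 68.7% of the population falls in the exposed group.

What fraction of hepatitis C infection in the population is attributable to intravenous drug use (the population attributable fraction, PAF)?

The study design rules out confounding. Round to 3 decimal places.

Let p₁ = 0.234, p₀ = 0.172.
Overall risk P(Y=1) = π·p₁ + (1−π)·p₀ = 0.687×0.234 + 0.313×0.172 = 0.21459.
Under exogeneity, PAF = [P(Y=1) − p₀] / P(Y=1).
PAF = (0.21459 − 0.172) / 0.21459 ≈ 0.1985

PAF ≈ 0.198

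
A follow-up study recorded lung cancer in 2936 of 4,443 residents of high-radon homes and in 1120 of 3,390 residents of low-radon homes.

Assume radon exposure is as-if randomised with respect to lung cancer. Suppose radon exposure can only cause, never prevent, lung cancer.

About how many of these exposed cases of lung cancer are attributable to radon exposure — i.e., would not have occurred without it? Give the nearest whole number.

p₁ = P(outcome | exposed) = 2936/4443 = 0.66081
p₀ = P(outcome | unexposed) = 1120/3390 = 0.33038
PN = (p₁ − p₀)/p₁ = (0.66081 − 0.33038) / 0.66081 ≈ 0.50004.
Attributable cases ≈ PN × (exposed cases) = 0.50004 × 2936 ≈ 1468.11.

about 1468 cases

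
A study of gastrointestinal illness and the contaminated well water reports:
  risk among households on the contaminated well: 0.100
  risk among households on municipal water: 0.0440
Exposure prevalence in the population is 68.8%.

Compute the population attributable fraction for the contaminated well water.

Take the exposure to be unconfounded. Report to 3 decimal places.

PAF ≈ 0.467

Let p₁ = 0.1, p₀ = 0.044.
Overall risk P(Y=1) = π·p₁ + (1−π)·p₀ = 0.688×0.1 + 0.312×0.044 = 0.082528.
Under exogeneity, PAF = [P(Y=1) − p₀] / P(Y=1).
PAF = (0.082528 − 0.044) / 0.082528 ≈ 0.4668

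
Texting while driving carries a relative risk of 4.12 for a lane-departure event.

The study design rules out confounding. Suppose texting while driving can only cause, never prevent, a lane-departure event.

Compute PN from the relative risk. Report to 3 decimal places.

PN ≈ 0.757

Under exogeneity and monotonicity, PN = (RR − 1) / RR = 1 − 1/RR.
PN = (4.12 − 1) / 4.12 = 3.12 / 4.12 ≈ 0.7573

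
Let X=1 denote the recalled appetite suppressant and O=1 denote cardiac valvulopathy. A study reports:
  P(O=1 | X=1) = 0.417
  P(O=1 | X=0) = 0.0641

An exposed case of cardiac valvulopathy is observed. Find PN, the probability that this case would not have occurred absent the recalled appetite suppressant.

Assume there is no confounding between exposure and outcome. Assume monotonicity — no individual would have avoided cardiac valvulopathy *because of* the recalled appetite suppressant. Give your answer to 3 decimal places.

PN ≈ 0.846

Let p₁ = 0.417, p₀ = 0.0641.
Under exogeneity and monotonicity, PN = (p₁ − p₀) / p₁.
PN = (0.417 − 0.0641) / 0.417 = 0.3529 / 0.417 ≈ 0.8463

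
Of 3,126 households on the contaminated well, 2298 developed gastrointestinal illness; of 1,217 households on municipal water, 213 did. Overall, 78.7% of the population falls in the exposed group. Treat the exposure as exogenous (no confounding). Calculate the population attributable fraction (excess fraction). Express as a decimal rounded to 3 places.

PAF ≈ 0.716

p₁ = P(outcome | exposed) = 2298/3126 = 0.73512
p₀ = P(outcome | unexposed) = 213/1217 = 0.17502
Overall risk P(Y=1) = π·p₁ + (1−π)·p₀ = 0.787×0.73512 + 0.213×0.17502 = 0.61582.
Under exogeneity, PAF = [P(Y=1) − p₀] / P(Y=1).
PAF = (0.61582 − 0.17502) / 0.61582 ≈ 0.7158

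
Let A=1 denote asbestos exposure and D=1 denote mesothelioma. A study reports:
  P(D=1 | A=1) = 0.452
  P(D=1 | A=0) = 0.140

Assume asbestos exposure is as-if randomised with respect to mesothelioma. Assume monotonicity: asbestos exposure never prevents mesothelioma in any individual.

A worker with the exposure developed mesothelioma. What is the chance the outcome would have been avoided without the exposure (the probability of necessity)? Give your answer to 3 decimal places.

Let p₁ = 0.452, p₀ = 0.14.
Under exogeneity and monotonicity, PN = (p₁ − p₀) / p₁.
PN = (0.452 − 0.14) / 0.452 = 0.312 / 0.452 ≈ 0.6903

PN ≈ 0.690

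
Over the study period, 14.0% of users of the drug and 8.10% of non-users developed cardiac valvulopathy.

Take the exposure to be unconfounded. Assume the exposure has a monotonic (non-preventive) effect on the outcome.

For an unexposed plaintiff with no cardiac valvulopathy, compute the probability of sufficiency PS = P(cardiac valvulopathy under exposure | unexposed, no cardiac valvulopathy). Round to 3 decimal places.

p₁ = 0.14, p₀ = 0.081.
Under exogeneity and monotonicity, PS = (p₁ − p₀) / (1 − p₀).
PS = (0.14 − 0.081) / (1 − 0.081) = 0.059 / 0.919 ≈ 0.0642

PS ≈ 0.064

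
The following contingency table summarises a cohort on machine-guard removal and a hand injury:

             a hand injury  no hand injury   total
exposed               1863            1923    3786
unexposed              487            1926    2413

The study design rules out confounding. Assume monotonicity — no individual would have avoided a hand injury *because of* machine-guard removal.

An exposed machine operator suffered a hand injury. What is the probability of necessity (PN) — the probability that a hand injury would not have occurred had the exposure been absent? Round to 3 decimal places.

PN ≈ 0.590

p₁ = P(outcome | exposed) = 1863/3786 = 0.49208
p₀ = P(outcome | unexposed) = 487/2413 = 0.20182
Under exogeneity and monotonicity, PN = (p₁ − p₀) / p₁.
PN = (0.49208 − 0.20182) / 0.49208 = 0.29025 / 0.49208 ≈ 0.5899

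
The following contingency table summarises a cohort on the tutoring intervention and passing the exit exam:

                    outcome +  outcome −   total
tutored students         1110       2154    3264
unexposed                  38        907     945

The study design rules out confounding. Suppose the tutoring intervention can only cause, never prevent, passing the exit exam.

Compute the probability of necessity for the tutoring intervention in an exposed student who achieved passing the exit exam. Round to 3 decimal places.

p₁ = P(outcome | exposed) = 1110/3264 = 0.34007
p₀ = P(outcome | unexposed) = 38/945 = 0.040212
Under exogeneity and monotonicity, PN = (p₁ − p₀)/p₁.
PN = (0.34007 − 0.040212) / 0.34007 ≈ 0.8818

PN ≈ 0.882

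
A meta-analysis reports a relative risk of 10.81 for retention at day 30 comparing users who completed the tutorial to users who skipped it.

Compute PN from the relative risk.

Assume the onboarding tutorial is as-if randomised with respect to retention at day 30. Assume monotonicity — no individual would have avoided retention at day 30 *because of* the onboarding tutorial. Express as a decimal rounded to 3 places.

Under exogeneity and monotonicity, PN = (RR − 1) / RR = 1 − 1/RR.
PN = (10.81 − 1) / 10.81 = 9.81 / 10.81 ≈ 0.9075

PN ≈ 0.907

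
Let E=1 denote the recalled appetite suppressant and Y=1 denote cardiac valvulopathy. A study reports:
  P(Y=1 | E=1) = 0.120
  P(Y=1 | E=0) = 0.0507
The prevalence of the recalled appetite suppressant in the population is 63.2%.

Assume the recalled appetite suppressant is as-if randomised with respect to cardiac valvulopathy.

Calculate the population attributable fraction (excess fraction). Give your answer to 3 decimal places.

Let p₁ = 0.12, p₀ = 0.0507.
Overall risk P(Y=1) = π·p₁ + (1−π)·p₀ = 0.632×0.12 + 0.368×0.0507 = 0.094498.
Under exogeneity, PAF = [P(Y=1) − p₀] / P(Y=1).
PAF = (0.094498 − 0.0507) / 0.094498 ≈ 0.4635

PAF ≈ 0.463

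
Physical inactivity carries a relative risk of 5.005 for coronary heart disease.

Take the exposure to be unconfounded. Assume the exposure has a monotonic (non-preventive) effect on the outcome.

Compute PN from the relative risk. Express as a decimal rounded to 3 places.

PN ≈ 0.800

Under exogeneity and monotonicity, PN = (RR − 1) / RR = 1 − 1/RR.
PN = (5.005 − 1) / 5.005 = 4.005 / 5.005 ≈ 0.8002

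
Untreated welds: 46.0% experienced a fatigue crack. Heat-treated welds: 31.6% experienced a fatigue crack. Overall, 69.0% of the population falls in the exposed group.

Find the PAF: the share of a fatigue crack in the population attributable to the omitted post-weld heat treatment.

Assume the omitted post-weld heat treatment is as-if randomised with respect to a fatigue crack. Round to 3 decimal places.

PAF ≈ 0.239

p₁ = 0.46, p₀ = 0.316.
Overall risk P(Y=1) = π·p₁ + (1−π)·p₀ = 0.69×0.46 + 0.31×0.316 = 0.41536.
Under exogeneity, PAF = [P(Y=1) − p₀] / P(Y=1).
PAF = (0.41536 − 0.316) / 0.41536 ≈ 0.2392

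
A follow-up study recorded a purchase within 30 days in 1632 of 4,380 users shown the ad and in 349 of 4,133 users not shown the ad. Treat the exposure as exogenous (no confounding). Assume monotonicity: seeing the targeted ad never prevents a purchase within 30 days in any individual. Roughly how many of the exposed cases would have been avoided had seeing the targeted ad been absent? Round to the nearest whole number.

p₁ = P(outcome | exposed) = 1632/4380 = 0.3726
p₀ = P(outcome | unexposed) = 349/4133 = 0.084442
PN = (p₁ − p₀)/p₁ = (0.3726 − 0.084442) / 0.3726 ≈ 0.77337.
Attributable cases ≈ PN × (exposed cases) = 0.77337 × 1632 ≈ 1262.14.

about 1262 cases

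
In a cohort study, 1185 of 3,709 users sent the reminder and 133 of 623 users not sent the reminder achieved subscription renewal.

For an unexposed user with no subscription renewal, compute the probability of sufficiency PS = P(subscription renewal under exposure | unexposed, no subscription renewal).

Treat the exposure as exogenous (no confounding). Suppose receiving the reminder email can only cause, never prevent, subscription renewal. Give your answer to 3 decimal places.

p₁ = P(outcome | exposed) = 1185/3709 = 0.31949
p₀ = P(outcome | unexposed) = 133/623 = 0.21348
Under exogeneity and monotonicity, PS = (p₁ − p₀) / (1 − p₀).
PS = (0.31949 − 0.21348) / (1 − 0.21348) = 0.10601 / 0.78652 ≈ 0.1348

PS ≈ 0.135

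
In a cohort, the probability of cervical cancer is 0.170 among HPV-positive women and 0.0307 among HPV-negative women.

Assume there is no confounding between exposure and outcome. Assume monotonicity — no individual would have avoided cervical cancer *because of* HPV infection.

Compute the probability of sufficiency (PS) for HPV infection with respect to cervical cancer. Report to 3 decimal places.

PS ≈ 0.144

Let p₁ = 0.17, p₀ = 0.0307.
Under exogeneity and monotonicity, PS = (p₁ − p₀) / (1 − p₀).
PS = (0.17 − 0.0307) / (1 − 0.0307) = 0.1393 / 0.9693 ≈ 0.1437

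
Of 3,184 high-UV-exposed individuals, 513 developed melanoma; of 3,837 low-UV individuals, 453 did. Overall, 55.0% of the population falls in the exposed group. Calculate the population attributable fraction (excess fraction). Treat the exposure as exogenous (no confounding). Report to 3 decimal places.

PAF ≈ 0.167

p₁ = P(outcome | exposed) = 513/3184 = 0.16112
p₀ = P(outcome | unexposed) = 453/3837 = 0.11806
Overall risk P(Y=1) = π·p₁ + (1−π)·p₀ = 0.55×0.16112 + 0.45×0.11806 = 0.14174.
Under exogeneity, PAF = [P(Y=1) − p₀] / P(Y=1).
PAF = (0.14174 − 0.11806) / 0.14174 ≈ 0.1671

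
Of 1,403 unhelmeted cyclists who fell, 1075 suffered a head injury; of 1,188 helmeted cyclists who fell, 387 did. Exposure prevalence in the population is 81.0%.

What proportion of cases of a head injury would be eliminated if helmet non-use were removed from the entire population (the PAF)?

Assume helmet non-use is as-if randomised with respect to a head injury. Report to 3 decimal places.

PAF ≈ 0.523

p₁ = P(outcome | exposed) = 1075/1403 = 0.76622
p₀ = P(outcome | unexposed) = 387/1188 = 0.32576
Overall risk P(Y=1) = π·p₁ + (1−π)·p₀ = 0.81×0.76622 + 0.19×0.32576 = 0.68253.
Under exogeneity, PAF = [P(Y=1) − p₀] / P(Y=1).
PAF = (0.68253 − 0.32576) / 0.68253 ≈ 0.5227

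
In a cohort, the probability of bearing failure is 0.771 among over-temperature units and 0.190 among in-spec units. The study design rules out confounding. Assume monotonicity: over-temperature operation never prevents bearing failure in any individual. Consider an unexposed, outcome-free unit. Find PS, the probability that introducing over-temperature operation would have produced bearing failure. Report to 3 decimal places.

PS ≈ 0.717

Let p₁ = 0.771, p₀ = 0.19.
Under exogeneity and monotonicity, PS = (p₁ − p₀) / (1 − p₀).
PS = (0.771 − 0.19) / (1 − 0.19) = 0.581 / 0.81 ≈ 0.7173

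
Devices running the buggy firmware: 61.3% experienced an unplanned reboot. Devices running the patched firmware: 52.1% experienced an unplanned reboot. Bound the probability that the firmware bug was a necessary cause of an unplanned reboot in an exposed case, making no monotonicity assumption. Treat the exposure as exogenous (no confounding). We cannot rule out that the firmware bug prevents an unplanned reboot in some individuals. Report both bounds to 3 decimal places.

0.150 ≤ PN ≤ 0.781

p₁ = 0.613, p₀ = 0.521.
Under exogeneity alone the bounds on PN are max{0,(p₁−p₀)/p₁} ≤ PN ≤ min{1,(1−p₀)/p₁}.
  lower = (p₁ − p₀)/p₁ = 0.092 / 0.613 ≈ 0.1501
  upper = min{1, (1 − p₀)/p₁} = 0.479 / 0.613 ≈ 0.7814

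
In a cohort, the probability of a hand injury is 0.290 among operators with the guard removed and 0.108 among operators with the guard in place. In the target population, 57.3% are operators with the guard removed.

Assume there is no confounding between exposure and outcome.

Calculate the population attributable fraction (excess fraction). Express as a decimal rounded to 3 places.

PAF ≈ 0.491

Let p₁ = 0.29, p₀ = 0.108.
Overall risk P(Y=1) = π·p₁ + (1−π)·p₀ = 0.573×0.29 + 0.427×0.108 = 0.21229.
Under exogeneity, PAF = [P(Y=1) − p₀] / P(Y=1).
PAF = (0.21229 − 0.108) / 0.21229 ≈ 0.4913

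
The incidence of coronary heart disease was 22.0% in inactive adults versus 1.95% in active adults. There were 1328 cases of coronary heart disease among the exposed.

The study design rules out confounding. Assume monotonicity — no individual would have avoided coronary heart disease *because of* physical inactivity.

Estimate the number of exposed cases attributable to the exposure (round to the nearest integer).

p₁ = 0.22, p₀ = 0.0195.
PN = (p₁ − p₀)/p₁ = (0.22 − 0.0195) / 0.22 ≈ 0.91136.
Attributable cases ≈ PN × (exposed cases) = 0.91136 × 1328 ≈ 1210.29.

about 1210 cases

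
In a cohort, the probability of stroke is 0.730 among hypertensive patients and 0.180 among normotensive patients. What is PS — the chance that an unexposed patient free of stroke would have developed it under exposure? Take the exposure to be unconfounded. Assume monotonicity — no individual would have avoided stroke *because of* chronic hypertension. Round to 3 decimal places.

PS ≈ 0.671

Let p₁ = 0.73, p₀ = 0.18.
Under exogeneity and monotonicity, PS = (p₁ − p₀) / (1 − p₀).
PS = (0.73 − 0.18) / (1 − 0.18) = 0.55 / 0.82 ≈ 0.6707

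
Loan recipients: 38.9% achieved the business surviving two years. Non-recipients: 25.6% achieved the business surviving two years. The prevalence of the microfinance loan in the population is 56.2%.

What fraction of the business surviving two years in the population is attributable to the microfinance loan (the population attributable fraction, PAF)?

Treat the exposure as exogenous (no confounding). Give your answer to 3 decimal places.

PAF ≈ 0.226

p₁ = 0.389, p₀ = 0.256.
Overall risk P(Y=1) = π·p₁ + (1−π)·p₀ = 0.562×0.389 + 0.438×0.256 = 0.33075.
Under exogeneity, PAF = [P(Y=1) − p₀] / P(Y=1).
PAF = (0.33075 − 0.256) / 0.33075 ≈ 0.2260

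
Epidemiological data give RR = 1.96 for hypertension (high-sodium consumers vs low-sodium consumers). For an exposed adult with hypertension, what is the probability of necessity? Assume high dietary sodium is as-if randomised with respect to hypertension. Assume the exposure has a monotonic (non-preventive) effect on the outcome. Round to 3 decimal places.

PN ≈ 0.490

Under exogeneity and monotonicity, PN = (RR − 1) / RR = 1 − 1/RR.
PN = (1.96 − 1) / 1.96 = 0.96 / 1.96 ≈ 0.4898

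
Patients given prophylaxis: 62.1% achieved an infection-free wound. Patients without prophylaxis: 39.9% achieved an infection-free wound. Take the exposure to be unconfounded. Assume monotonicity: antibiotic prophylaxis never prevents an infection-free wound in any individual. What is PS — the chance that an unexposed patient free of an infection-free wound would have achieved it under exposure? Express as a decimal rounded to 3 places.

PS ≈ 0.369

p₁ = 0.621, p₀ = 0.399.
Under exogeneity and monotonicity, PS = (p₁ − p₀) / (1 − p₀).
PS = (0.621 − 0.399) / (1 − 0.399) = 0.222 / 0.601 ≈ 0.3694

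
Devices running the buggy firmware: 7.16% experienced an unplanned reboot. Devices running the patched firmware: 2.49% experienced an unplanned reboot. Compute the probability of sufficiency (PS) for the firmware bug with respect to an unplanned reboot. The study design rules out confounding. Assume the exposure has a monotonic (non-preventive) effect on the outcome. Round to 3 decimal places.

PS ≈ 0.048

p₁ = 0.0716, p₀ = 0.0249.
Under exogeneity and monotonicity, PS = (p₁ − p₀) / (1 − p₀).
PS = (0.0716 − 0.0249) / (1 − 0.0249) = 0.0467 / 0.9751 ≈ 0.0479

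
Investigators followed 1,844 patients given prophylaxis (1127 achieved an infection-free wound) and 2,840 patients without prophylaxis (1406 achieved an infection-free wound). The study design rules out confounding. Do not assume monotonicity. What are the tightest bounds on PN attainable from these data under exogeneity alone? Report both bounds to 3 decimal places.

p₁ = P(outcome | exposed) = 1127/1844 = 0.61117
p₀ = P(outcome | unexposed) = 1406/2840 = 0.49507
Under exogeneity alone the bounds on PN are max{0,(p₁−p₀)/p₁} ≤ PN ≤ min{1,(1−p₀)/p₁}.
  lower = (p₁ − p₀)/p₁ = 0.1161 / 0.61117 ≈ 0.1900
  upper = min{1, (1 − p₀)/p₁} = 0.50493 / 0.61117 ≈ 0.8262

0.190 ≤ PN ≤ 0.826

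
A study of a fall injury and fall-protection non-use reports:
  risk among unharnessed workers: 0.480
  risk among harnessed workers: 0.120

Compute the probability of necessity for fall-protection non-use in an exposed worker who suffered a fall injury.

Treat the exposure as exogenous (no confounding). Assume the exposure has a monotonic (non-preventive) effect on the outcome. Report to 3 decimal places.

PN ≈ 0.750

Let p₁ = 0.48, p₀ = 0.12.
Under exogeneity and monotonicity, PN = (p₁ − p₀) / p₁.
PN = (0.48 − 0.12) / 0.48 = 0.36 / 0.48 ≈ 0.7500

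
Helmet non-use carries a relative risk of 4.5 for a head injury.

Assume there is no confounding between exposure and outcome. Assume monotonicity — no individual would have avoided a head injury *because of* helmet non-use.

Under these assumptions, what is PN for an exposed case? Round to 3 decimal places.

PN ≈ 0.778

Under exogeneity and monotonicity, PN = (RR − 1) / RR = 1 − 1/RR.
PN = (4.5 − 1) / 4.5 = 3.5 / 4.5 ≈ 0.7778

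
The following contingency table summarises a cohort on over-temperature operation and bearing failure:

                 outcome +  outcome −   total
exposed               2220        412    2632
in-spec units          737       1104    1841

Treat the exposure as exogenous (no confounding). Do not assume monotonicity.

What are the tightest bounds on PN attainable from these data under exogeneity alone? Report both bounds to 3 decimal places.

p₁ = P(outcome | exposed) = 2220/2632 = 0.84347
p₀ = P(outcome | unexposed) = 737/1841 = 0.40033
Under exogeneity alone the bounds on PN are max{0,(p₁−p₀)/p₁} ≤ PN ≤ min{1,(1−p₀)/p₁}.
  lower = (p₁ − p₀)/p₁ = 0.44314 / 0.84347 ≈ 0.5254
  upper = min{1, (1 − p₀)/p₁} = 0.59967 / 0.84347 ≈ 0.7110

0.525 ≤ PN ≤ 0.711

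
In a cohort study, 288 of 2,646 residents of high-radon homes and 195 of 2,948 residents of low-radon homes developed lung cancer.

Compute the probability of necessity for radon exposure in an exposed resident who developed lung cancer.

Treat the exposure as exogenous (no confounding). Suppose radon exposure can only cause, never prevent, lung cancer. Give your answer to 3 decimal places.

PN ≈ 0.392

p₁ = P(outcome | exposed) = 288/2646 = 0.10884
p₀ = P(outcome | unexposed) = 195/2948 = 0.066147
Under exogeneity and monotonicity, PN = (p₁ − p₀) / p₁.
PN = (0.10884 − 0.066147) / 0.10884 = 0.042697 / 0.10884 ≈ 0.3923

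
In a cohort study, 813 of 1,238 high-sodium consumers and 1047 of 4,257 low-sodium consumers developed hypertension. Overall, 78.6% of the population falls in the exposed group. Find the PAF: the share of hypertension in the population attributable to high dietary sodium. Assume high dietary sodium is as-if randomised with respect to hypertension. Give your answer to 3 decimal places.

PAF ≈ 0.568

p₁ = P(outcome | exposed) = 813/1238 = 0.6567
p₀ = P(outcome | unexposed) = 1047/4257 = 0.24595
Overall risk P(Y=1) = π·p₁ + (1−π)·p₀ = 0.786×0.6567 + 0.214×0.24595 = 0.5688.
Under exogeneity, PAF = [P(Y=1) − p₀] / P(Y=1).
PAF = (0.5688 − 0.24595) / 0.5688 ≈ 0.5676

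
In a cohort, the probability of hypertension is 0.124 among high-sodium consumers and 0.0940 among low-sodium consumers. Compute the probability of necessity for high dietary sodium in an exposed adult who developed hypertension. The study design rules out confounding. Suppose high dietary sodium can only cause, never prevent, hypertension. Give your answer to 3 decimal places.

Let p₁ = 0.124, p₀ = 0.094.
Under exogeneity and monotonicity, PN = (p₁ − p₀) / p₁.
PN = (0.124 − 0.094) / 0.124 = 0.03 / 0.124 ≈ 0.2419

PN ≈ 0.242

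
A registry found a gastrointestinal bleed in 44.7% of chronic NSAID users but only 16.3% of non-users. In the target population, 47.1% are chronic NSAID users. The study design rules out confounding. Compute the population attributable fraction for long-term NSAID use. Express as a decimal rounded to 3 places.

PAF ≈ 0.451

p₁ = 0.447, p₀ = 0.163.
Overall risk P(Y=1) = π·p₁ + (1−π)·p₀ = 0.471×0.447 + 0.529×0.163 = 0.29676.
Under exogeneity, PAF = [P(Y=1) − p₀] / P(Y=1).
PAF = (0.29676 − 0.163) / 0.29676 ≈ 0.4507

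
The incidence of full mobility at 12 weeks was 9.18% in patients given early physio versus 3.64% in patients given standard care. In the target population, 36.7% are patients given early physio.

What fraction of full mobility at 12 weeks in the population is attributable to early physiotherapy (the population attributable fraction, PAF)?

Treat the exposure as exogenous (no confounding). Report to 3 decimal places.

p₁ = 0.0918, p₀ = 0.0364.
Overall risk P(Y=1) = π·p₁ + (1−π)·p₀ = 0.367×0.0918 + 0.633×0.0364 = 0.056732.
Under exogeneity, PAF = [P(Y=1) − p₀] / P(Y=1).
PAF = (0.056732 − 0.0364) / 0.056732 ≈ 0.3584

PAF ≈ 0.358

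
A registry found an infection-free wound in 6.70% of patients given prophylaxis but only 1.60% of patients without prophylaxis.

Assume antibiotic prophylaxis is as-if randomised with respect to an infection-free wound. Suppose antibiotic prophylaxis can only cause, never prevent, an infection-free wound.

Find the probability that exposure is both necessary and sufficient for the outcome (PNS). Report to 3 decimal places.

PNS ≈ 0.051

p₁ = 0.067, p₀ = 0.016.
Under exogeneity and monotonicity, PNS = p₁ − p₀.
PNS = 0.067 − 0.016 = 0.051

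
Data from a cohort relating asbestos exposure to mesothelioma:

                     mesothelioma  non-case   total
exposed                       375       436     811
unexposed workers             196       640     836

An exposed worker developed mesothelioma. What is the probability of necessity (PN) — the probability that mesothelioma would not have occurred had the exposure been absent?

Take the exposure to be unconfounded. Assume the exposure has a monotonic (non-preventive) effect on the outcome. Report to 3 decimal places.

PN ≈ 0.493

p₁ = P(outcome | exposed) = 375/811 = 0.46239
p₀ = P(outcome | unexposed) = 196/836 = 0.23445
Under exogeneity and monotonicity, PN = (p₁ − p₀)/p₁.
PN = (0.46239 − 0.23445) / 0.46239 ≈ 0.4930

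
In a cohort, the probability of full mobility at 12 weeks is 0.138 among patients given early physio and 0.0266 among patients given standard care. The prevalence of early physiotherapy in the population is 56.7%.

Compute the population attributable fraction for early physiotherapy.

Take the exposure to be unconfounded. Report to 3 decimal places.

PAF ≈ 0.704

Let p₁ = 0.138, p₀ = 0.0266.
Overall risk P(Y=1) = π·p₁ + (1−π)·p₀ = 0.567×0.138 + 0.433×0.0266 = 0.089764.
Under exogeneity, PAF = [P(Y=1) − p₀] / P(Y=1).
PAF = (0.089764 − 0.0266) / 0.089764 ≈ 0.7037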